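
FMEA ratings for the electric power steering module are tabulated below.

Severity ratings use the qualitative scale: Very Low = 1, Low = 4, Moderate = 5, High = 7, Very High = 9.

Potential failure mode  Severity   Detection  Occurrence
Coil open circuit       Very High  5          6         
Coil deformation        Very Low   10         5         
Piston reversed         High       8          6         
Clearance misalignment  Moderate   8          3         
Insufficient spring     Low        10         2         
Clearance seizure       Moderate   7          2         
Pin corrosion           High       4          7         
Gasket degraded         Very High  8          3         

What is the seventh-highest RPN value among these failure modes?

RPN = Severity × Occurrence × Detection:
  Coil open circuit: 9 × 6 × 5 = 270
  Coil deformation: 1 × 5 × 10 = 50
  Piston reversed: 7 × 6 × 8 = 336
  Clearance misalignment: 5 × 3 × 8 = 120
  Insufficient spring: 4 × 2 × 10 = 80
  Clearance seizure: 5 × 2 × 7 = 70
  Pin corrosion: 7 × 7 × 4 = 196
  Gasket degraded: 9 × 3 × 8 = 216
Sorted descending: 336, 270, 216, 196, 120, 80, 70, 50.
The seventh-highest RPN is 70 (Clearance seizure).

70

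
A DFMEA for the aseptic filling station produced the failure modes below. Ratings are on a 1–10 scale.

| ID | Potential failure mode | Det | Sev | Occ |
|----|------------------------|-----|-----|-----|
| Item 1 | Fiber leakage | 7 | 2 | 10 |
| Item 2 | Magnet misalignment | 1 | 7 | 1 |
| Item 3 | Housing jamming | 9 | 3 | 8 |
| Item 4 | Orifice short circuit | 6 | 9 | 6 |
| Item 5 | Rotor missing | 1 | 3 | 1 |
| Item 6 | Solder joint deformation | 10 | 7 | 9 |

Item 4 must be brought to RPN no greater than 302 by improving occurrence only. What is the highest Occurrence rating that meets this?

Item 4: S=9, O=6, D=6 → current RPN = 324.
Fixed product = 54. Need 54 × O ≤ 302, so O ≤ 302/54 = 5.59.
Maximum integer Occurrence rating = 5 (gives RPN 270; O=6 would give 324 > 302).

5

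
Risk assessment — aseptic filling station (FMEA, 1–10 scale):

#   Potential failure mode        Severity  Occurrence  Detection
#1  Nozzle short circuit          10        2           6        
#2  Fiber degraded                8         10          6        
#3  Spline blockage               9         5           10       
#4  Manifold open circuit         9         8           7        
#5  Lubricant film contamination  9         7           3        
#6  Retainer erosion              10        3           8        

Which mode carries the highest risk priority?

#4

RPN = Severity × Occurrence × Detection:
  #1: 10 × 2 × 6 = 120
  #2: 8 × 10 × 6 = 480
  #3: 9 × 5 × 10 = 450
  #4: 9 × 8 × 7 = 504
  #5: 9 × 7 × 3 = 189
  #6: 10 × 3 × 8 = 240
Highest RPN is 504 → #4.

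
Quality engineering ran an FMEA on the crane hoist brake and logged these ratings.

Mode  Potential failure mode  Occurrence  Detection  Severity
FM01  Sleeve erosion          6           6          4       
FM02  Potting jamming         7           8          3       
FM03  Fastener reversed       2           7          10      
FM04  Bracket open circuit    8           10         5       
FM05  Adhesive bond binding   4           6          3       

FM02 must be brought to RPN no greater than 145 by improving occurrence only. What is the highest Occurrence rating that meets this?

FM02: S=3, O=7, D=8 → current RPN = 168.
Fixed product = 24. Need 24 × O ≤ 145, so O ≤ 145/24 = 6.04.
Maximum integer Occurrence rating = 6 (gives RPN 144; O=7 would give 168 > 145).

6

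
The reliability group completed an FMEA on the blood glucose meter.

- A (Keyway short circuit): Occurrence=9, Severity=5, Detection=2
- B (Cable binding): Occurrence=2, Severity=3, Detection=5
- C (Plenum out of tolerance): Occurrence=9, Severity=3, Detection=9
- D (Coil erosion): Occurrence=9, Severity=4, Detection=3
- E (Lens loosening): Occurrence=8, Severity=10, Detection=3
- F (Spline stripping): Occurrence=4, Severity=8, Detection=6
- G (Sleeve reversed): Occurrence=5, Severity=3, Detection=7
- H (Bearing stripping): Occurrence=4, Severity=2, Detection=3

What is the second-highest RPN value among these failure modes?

RPN = Severity × Occurrence × Detection:
  A: 5 × 9 × 2 = 90
  B: 3 × 2 × 5 = 30
  C: 3 × 9 × 9 = 243
  D: 4 × 9 × 3 = 108
  E: 10 × 8 × 3 = 240
  F: 8 × 4 × 6 = 192
  G: 3 × 5 × 7 = 105
  H: 2 × 4 × 3 = 24
Sorted descending: 243, 240, 192, 108, 105, 90, 30, 24.
The second-highest RPN is 240 (E).

240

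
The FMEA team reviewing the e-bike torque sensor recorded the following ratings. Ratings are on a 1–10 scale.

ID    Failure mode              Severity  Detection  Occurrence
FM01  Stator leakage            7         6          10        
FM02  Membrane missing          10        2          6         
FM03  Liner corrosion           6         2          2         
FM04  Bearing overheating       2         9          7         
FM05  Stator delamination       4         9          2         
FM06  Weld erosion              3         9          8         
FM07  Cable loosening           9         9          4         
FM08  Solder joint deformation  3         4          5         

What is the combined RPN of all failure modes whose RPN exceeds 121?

RPN = Severity × Occurrence × Detection:
  FM01: 7 × 10 × 6 = 420
  FM02: 10 × 6 × 2 = 120
  FM03: 6 × 2 × 2 = 24
  FM04: 2 × 7 × 9 = 126
  FM05: 4 × 2 × 9 = 72
  FM06: 3 × 8 × 9 = 216
  FM07: 9 × 4 × 9 = 324
  FM08: 3 × 5 × 4 = 60
RPN > 121: FM01 (420), FM04 (126), FM06 (216), FM07 (324).
Sum: 420 + 126 + 216 + 324 = 1086.

1086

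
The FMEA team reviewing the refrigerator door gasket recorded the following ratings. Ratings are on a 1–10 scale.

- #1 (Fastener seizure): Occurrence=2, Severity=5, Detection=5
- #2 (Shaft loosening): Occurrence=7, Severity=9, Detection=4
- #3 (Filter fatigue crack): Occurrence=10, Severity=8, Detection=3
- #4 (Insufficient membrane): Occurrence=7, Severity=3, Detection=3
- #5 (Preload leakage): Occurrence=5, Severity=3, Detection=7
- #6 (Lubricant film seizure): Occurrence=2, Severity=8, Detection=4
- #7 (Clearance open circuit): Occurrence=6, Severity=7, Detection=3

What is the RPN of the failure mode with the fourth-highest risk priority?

105

RPN = Severity × Occurrence × Detection:
  #1: 5 × 2 × 5 = 50
  #2: 9 × 7 × 4 = 252
  #3: 8 × 10 × 3 = 240
  #4: 3 × 7 × 3 = 63
  #5: 3 × 5 × 7 = 105
  #6: 8 × 2 × 4 = 64
  #7: 7 × 6 × 3 = 126
Sorted descending: 252, 240, 126, 105, 64, 63, 50.
The fourth-highest RPN is 105 (#5).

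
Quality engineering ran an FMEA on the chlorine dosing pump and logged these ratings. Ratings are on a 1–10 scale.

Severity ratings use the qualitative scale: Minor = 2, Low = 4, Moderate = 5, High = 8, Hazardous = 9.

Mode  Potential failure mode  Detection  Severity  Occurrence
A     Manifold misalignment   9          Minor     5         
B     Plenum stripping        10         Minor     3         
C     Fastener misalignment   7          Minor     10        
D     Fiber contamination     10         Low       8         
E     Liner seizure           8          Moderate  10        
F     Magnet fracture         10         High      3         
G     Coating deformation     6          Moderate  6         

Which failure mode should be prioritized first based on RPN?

RPN = Severity × Occurrence × Detection:
  A: 2 × 5 × 9 = 90
  B: 2 × 3 × 10 = 60
  C: 2 × 10 × 7 = 140
  D: 4 × 8 × 10 = 320
  E: 5 × 10 × 8 = 400
  F: 8 × 3 × 10 = 240
  G: 5 × 6 × 6 = 180
Highest RPN is 400 → E.

E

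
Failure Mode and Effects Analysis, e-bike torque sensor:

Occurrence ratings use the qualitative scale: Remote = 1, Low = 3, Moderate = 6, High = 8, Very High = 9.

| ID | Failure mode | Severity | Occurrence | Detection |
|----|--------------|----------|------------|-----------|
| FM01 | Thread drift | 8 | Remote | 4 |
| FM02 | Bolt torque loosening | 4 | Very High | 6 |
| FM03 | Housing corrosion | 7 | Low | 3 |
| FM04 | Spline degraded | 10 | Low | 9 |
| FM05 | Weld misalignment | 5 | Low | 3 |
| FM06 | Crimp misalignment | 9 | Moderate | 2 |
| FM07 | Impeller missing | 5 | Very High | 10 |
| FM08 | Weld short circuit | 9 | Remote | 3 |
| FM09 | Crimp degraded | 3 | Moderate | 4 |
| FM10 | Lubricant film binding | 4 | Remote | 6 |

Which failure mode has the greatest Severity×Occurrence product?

FM06

Criticality = Severity × Occurrence:
  FM01: 8 × 1 = 8
  FM02: 4 × 9 = 36
  FM03: 7 × 3 = 21
  FM04: 10 × 3 = 30
  FM05: 5 × 3 = 15
  FM06: 9 × 6 = 54
  FM07: 5 × 9 = 45
  FM08: 9 × 1 = 9
  FM09: 3 × 6 = 18
  FM10: 4 × 1 = 4
Highest criticality is 54 → FM06.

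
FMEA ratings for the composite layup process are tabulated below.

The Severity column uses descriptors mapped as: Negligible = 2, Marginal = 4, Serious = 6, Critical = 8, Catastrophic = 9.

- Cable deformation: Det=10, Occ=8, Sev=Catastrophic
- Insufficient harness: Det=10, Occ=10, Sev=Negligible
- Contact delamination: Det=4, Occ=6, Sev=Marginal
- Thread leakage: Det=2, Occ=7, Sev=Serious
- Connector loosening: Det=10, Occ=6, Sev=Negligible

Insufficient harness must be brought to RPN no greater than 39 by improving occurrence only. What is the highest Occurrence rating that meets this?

1

Insufficient harness: S=2, O=10, D=10 → current RPN = 200.
Fixed product = 20. Need 20 × O ≤ 39, so O ≤ 39/20 = 1.95.
Maximum integer Occurrence rating = 1 (gives RPN 20; O=2 would give 40 > 39).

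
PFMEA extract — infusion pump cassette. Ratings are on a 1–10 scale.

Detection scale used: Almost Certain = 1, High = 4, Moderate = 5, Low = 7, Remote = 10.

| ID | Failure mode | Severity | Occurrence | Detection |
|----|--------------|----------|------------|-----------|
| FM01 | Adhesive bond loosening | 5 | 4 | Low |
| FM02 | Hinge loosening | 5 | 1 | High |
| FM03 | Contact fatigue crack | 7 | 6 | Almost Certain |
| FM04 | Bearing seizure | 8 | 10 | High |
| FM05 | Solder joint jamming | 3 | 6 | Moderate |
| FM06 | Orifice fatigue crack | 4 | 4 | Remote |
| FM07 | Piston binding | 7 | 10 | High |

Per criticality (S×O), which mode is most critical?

FM04

Criticality = Severity × Occurrence:
  FM01: 5 × 4 = 20
  FM02: 5 × 1 = 5
  FM03: 7 × 6 = 42
  FM04: 8 × 10 = 80
  FM05: 3 × 6 = 18
  FM06: 4 × 4 = 16
  FM07: 7 × 10 = 70
Highest criticality is 80 → FM04.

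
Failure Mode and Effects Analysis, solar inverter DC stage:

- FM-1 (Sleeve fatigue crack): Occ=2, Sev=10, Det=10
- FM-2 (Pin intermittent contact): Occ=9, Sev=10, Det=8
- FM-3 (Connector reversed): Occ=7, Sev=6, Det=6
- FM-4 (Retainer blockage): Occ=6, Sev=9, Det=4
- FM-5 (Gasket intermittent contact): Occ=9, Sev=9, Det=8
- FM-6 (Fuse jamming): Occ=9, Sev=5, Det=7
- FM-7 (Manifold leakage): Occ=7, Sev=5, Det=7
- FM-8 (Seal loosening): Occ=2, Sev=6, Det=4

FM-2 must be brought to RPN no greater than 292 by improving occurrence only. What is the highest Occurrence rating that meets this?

3

FM-2: S=10, O=9, D=8 → current RPN = 720.
Fixed product = 80. Need 80 × O ≤ 292, so O ≤ 292/80 = 3.65.
Maximum integer Occurrence rating = 3 (gives RPN 240; O=4 would give 320 > 292).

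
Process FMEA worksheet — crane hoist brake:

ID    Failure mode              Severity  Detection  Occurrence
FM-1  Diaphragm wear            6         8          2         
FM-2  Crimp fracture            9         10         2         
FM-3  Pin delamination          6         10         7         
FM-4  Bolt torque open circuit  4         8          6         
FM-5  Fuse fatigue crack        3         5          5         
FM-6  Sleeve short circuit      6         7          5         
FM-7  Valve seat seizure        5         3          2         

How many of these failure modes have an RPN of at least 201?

2

RPN = Severity × Occurrence × Detection:
  FM-1: 6 × 2 × 8 = 96
  FM-2: 9 × 2 × 10 = 180
  FM-3: 6 × 7 × 10 = 420
  FM-4: 4 × 6 × 8 = 192
  FM-5: 3 × 5 × 5 = 75
  FM-6: 6 × 5 × 7 = 210
  FM-7: 5 × 2 × 3 = 30
Modes with RPN ≥ 201: FM-3 (420), FM-6 (210) → 2.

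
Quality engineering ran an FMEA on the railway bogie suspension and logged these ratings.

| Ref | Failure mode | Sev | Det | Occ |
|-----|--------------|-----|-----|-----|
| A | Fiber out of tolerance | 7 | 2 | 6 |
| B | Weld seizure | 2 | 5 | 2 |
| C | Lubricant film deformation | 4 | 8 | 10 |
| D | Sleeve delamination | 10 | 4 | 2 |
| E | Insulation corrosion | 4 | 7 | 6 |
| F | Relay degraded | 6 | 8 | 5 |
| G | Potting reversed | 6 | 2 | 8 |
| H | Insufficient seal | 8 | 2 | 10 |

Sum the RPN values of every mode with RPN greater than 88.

RPN = Severity × Occurrence × Detection:
  A: 7 × 6 × 2 = 84
  B: 2 × 2 × 5 = 20
  C: 4 × 10 × 8 = 320
  D: 10 × 2 × 4 = 80
  E: 4 × 6 × 7 = 168
  F: 6 × 5 × 8 = 240
  G: 6 × 8 × 2 = 96
  H: 8 × 10 × 2 = 160
RPN > 88: C (320), E (168), F (240), G (96), H (160).
Sum: 320 + 168 + 240 + 96 + 160 = 984.

984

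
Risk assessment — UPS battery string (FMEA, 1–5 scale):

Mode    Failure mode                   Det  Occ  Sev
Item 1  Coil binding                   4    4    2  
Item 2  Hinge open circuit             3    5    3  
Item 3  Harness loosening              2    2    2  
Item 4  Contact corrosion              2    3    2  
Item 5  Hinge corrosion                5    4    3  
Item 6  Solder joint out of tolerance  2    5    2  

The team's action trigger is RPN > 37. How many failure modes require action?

RPN = Severity × Occurrence × Detection:
  Item 1: 2 × 4 × 4 = 32
  Item 2: 3 × 5 × 3 = 45
  Item 3: 2 × 2 × 2 = 8
  Item 4: 2 × 3 × 2 = 12
  Item 5: 3 × 4 × 5 = 60
  Item 6: 2 × 5 × 2 = 20
Modes with RPN > 37: Item 2 (45), Item 5 (60) → 2.

2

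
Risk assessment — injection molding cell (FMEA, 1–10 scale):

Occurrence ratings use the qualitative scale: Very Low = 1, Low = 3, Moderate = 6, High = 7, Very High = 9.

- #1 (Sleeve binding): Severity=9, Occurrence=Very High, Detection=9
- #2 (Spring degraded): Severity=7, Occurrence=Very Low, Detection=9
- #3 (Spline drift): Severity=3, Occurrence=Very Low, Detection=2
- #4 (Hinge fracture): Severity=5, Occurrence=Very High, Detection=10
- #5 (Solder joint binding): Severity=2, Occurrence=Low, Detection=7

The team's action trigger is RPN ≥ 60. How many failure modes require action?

3

RPN = Severity × Occurrence × Detection:
  #1: 9 × 9 × 9 = 729
  #2: 7 × 1 × 9 = 63
  #3: 3 × 1 × 2 = 6
  #4: 5 × 9 × 10 = 450
  #5: 2 × 3 × 7 = 42
Modes with RPN ≥ 60: #1 (729), #2 (63), #4 (450) → 3.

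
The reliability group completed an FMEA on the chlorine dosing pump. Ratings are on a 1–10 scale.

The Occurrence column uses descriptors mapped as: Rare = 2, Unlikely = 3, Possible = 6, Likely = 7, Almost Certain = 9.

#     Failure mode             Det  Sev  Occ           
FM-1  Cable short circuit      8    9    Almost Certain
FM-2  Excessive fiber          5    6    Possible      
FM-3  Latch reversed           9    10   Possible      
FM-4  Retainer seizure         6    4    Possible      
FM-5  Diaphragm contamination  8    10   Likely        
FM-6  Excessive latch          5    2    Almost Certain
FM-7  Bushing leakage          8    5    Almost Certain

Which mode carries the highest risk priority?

FM-1

RPN = Severity × Occurrence × Detection:
  FM-1: 9 × 9 × 8 = 648
  FM-2: 6 × 6 × 5 = 180
  FM-3: 10 × 6 × 9 = 540
  FM-4: 4 × 6 × 6 = 144
  FM-5: 10 × 7 × 8 = 560
  FM-6: 2 × 9 × 5 = 90
  FM-7: 5 × 9 × 8 = 360
Highest RPN is 648 → FM-1.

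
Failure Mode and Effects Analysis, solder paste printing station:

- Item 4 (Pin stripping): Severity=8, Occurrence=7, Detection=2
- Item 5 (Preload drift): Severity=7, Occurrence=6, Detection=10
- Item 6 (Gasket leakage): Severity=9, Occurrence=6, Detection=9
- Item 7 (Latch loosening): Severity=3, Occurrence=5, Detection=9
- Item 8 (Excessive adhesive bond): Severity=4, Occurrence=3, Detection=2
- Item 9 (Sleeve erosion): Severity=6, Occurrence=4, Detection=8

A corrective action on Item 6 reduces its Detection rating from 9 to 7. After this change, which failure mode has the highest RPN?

RPN = Severity × Occurrence × Detection:
  Item 4: 8 × 7 × 2 = 112
  Item 5: 7 × 6 × 10 = 420
  Item 6: 9 × 6 × 9 = 486
  Item 7: 3 × 5 × 9 = 135
  Item 8: 4 × 3 × 2 = 24
  Item 9: 6 × 4 × 8 = 192
After action: Item 6 → 9 × 6 × 7 = 378.
Revised RPNs: Item 5=420, Item 6=378, Item 9=192, Item 7=135, Item 4=112, Item 8=24.
Highest is now Item 5 (420).

Item 5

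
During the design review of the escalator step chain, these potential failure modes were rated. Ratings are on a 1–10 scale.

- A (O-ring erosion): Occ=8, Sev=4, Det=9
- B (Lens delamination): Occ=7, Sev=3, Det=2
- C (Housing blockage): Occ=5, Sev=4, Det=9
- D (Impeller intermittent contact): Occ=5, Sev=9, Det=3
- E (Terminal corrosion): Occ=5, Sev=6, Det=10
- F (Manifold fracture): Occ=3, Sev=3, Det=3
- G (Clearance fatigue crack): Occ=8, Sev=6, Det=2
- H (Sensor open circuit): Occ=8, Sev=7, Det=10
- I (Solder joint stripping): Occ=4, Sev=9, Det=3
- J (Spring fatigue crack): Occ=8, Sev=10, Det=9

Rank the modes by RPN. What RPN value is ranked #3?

RPN = Severity × Occurrence × Detection:
  A: 4 × 8 × 9 = 288
  B: 3 × 7 × 2 = 42
  C: 4 × 5 × 9 = 180
  D: 9 × 5 × 3 = 135
  E: 6 × 5 × 10 = 300
  F: 3 × 3 × 3 = 27
  G: 6 × 8 × 2 = 96
  H: 7 × 8 × 10 = 560
  I: 9 × 4 × 3 = 108
  J: 10 × 8 × 9 = 720
Sorted descending: 720, 560, 300, 288, 180, 135, 108, 96, 42, 27.
The third-highest RPN is 300 (E).

300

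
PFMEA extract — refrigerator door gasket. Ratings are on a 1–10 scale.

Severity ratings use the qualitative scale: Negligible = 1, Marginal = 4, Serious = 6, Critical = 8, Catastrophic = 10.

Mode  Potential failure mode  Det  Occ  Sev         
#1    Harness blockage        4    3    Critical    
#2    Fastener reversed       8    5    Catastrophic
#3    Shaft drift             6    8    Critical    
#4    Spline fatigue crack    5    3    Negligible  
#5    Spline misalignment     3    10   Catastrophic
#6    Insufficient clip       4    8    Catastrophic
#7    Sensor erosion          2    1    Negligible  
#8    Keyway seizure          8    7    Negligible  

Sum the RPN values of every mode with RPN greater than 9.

1571

RPN = Severity × Occurrence × Detection:
  #1: 8 × 3 × 4 = 96
  #2: 10 × 5 × 8 = 400
  #3: 8 × 8 × 6 = 384
  #4: 1 × 3 × 5 = 15
  #5: 10 × 10 × 3 = 300
  #6: 10 × 8 × 4 = 320
  #7: 1 × 1 × 2 = 2
  #8: 1 × 7 × 8 = 56
RPN > 9: #1 (96), #2 (400), #3 (384), #4 (15), #5 (300), #6 (320), #8 (56).
Sum: 96 + 400 + 384 + 15 + 300 + 320 + 56 = 1571.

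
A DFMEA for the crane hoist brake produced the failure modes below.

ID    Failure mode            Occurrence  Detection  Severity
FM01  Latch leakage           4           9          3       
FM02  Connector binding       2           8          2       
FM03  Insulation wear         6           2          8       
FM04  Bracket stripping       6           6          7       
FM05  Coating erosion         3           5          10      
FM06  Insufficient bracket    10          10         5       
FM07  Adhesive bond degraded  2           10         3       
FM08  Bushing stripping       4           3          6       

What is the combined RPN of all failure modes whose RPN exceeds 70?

RPN = Severity × Occurrence × Detection:
  FM01: 3 × 4 × 9 = 108
  FM02: 2 × 2 × 8 = 32
  FM03: 8 × 6 × 2 = 96
  FM04: 7 × 6 × 6 = 252
  FM05: 10 × 3 × 5 = 150
  FM06: 5 × 10 × 10 = 500
  FM07: 3 × 2 × 10 = 60
  FM08: 6 × 4 × 3 = 72
RPN > 70: FM01 (108), FM03 (96), FM04 (252), FM05 (150), FM06 (500), FM08 (72).
Sum: 108 + 96 + 252 + 150 + 500 + 72 = 1178.

1178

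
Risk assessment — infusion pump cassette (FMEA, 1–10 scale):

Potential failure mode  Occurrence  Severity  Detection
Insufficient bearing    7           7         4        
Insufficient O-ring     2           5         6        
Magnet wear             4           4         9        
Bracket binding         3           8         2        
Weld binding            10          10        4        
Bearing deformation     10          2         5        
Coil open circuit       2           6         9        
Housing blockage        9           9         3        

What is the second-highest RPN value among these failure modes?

243

RPN = Severity × Occurrence × Detection:
  Insufficient bearing: 7 × 7 × 4 = 196
  Insufficient O-ring: 5 × 2 × 6 = 60
  Magnet wear: 4 × 4 × 9 = 144
  Bracket binding: 8 × 3 × 2 = 48
  Weld binding: 10 × 10 × 4 = 400
  Bearing deformation: 2 × 10 × 5 = 100
  Coil open circuit: 6 × 2 × 9 = 108
  Housing blockage: 9 × 9 × 3 = 243
Sorted descending: 400, 243, 196, 144, 108, 100, 60, 48.
The second-highest RPN is 243 (Housing blockage).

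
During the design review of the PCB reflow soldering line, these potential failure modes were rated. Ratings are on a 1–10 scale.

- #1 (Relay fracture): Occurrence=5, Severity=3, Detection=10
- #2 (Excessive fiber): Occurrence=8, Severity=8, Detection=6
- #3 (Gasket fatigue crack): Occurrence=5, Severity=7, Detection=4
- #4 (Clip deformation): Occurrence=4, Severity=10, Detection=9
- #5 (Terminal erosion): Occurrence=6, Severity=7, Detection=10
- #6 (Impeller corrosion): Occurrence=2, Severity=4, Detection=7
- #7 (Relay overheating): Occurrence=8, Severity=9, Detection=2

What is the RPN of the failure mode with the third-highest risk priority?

360

RPN = Severity × Occurrence × Detection:
  #1: 3 × 5 × 10 = 150
  #2: 8 × 8 × 6 = 384
  #3: 7 × 5 × 4 = 140
  #4: 10 × 4 × 9 = 360
  #5: 7 × 6 × 10 = 420
  #6: 4 × 2 × 7 = 56
  #7: 9 × 8 × 2 = 144
Sorted descending: 420, 384, 360, 150, 144, 140, 56.
The third-highest RPN is 360 (#4).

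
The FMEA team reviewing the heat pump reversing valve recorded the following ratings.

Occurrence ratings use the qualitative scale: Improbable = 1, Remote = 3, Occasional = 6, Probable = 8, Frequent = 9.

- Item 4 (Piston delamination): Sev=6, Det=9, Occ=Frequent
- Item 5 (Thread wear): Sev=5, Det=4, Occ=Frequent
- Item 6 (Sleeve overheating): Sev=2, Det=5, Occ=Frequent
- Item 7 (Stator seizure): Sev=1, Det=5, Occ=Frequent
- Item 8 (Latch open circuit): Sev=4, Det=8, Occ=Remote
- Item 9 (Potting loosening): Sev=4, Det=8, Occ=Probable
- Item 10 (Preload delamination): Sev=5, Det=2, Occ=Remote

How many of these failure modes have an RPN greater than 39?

RPN = Severity × Occurrence × Detection:
  Item 4: 6 × 9 × 9 = 486
  Item 5: 5 × 9 × 4 = 180
  Item 6: 2 × 9 × 5 = 90
  Item 7: 1 × 9 × 5 = 45
  Item 8: 4 × 3 × 8 = 96
  Item 9: 4 × 8 × 8 = 256
  Item 10: 5 × 3 × 2 = 30
Modes with RPN > 39: Item 4 (486), Item 5 (180), Item 6 (90), Item 7 (45), Item 8 (96), Item 9 (256) → 6.

6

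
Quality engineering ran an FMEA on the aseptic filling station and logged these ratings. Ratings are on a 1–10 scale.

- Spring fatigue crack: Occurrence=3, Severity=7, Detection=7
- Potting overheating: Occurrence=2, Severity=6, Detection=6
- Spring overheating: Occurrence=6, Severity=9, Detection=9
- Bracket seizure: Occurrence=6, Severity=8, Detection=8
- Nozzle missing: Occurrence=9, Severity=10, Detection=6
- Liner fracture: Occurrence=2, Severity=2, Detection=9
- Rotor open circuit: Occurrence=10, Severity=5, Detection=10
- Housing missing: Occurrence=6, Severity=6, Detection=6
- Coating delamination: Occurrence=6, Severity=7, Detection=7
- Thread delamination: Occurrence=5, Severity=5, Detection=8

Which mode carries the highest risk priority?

RPN = Severity × Occurrence × Detection:
  Spring fatigue crack: 7 × 3 × 7 = 147
  Potting overheating: 6 × 2 × 6 = 72
  Spring overheating: 9 × 6 × 9 = 486
  Bracket seizure: 8 × 6 × 8 = 384
  Nozzle missing: 10 × 9 × 6 = 540
  Liner fracture: 2 × 2 × 9 = 36
  Rotor open circuit: 5 × 10 × 10 = 500
  Housing missing: 6 × 6 × 6 = 216
  Coating delamination: 7 × 6 × 7 = 294
  Thread delamination: 5 × 5 × 8 = 200
Highest RPN is 540 → Nozzle missing.

Nozzle missing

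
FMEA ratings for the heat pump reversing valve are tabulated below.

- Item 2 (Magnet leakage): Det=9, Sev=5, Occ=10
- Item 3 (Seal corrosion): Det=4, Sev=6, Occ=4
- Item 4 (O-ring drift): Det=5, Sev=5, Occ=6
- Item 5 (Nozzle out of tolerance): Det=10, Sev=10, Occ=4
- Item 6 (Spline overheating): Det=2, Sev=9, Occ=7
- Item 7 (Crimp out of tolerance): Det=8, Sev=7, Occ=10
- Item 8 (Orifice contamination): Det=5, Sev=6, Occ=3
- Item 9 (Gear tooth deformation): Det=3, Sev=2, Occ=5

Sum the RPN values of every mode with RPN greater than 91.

RPN = Severity × Occurrence × Detection:
  Item 2: 5 × 10 × 9 = 450
  Item 3: 6 × 4 × 4 = 96
  Item 4: 5 × 6 × 5 = 150
  Item 5: 10 × 4 × 10 = 400
  Item 6: 9 × 7 × 2 = 126
  Item 7: 7 × 10 × 8 = 560
  Item 8: 6 × 3 × 5 = 90
  Item 9: 2 × 5 × 3 = 30
RPN > 91: Item 2 (450), Item 3 (96), Item 4 (150), Item 5 (400), Item 6 (126), Item 7 (560).
Sum: 450 + 96 + 150 + 400 + 126 + 560 = 1782.

1782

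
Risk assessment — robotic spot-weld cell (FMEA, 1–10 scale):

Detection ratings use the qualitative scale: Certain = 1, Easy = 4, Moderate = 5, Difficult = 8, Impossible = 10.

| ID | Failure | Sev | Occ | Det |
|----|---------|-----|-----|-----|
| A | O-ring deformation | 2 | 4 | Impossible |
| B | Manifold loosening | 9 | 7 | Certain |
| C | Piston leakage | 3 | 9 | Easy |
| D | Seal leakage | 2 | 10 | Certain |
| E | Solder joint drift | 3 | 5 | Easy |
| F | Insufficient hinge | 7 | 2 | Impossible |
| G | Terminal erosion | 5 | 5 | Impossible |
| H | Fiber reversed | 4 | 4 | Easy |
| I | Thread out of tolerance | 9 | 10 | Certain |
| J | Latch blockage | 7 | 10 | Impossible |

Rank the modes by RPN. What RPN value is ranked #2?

250

RPN = Severity × Occurrence × Detection:
  A: 2 × 4 × 10 = 80
  B: 9 × 7 × 1 = 63
  C: 3 × 9 × 4 = 108
  D: 2 × 10 × 1 = 20
  E: 3 × 5 × 4 = 60
  F: 7 × 2 × 10 = 140
  G: 5 × 5 × 10 = 250
  H: 4 × 4 × 4 = 64
  I: 9 × 10 × 1 = 90
  J: 7 × 10 × 10 = 700
Sorted descending: 700, 250, 140, 108, 90, 80, 64, 63, 60, 20.
The second-highest RPN is 250 (G).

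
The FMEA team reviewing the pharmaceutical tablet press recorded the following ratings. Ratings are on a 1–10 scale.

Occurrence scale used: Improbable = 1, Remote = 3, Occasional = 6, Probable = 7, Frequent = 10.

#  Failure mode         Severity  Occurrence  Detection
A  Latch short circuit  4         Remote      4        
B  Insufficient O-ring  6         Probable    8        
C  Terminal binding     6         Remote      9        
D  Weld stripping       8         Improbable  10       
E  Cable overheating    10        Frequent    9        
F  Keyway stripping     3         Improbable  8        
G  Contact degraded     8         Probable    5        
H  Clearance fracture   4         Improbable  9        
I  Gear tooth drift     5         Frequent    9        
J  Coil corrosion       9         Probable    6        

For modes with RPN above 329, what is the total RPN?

2064

RPN = Severity × Occurrence × Detection:
  A: 4 × 3 × 4 = 48
  B: 6 × 7 × 8 = 336
  C: 6 × 3 × 9 = 162
  D: 8 × 1 × 10 = 80
  E: 10 × 10 × 9 = 900
  F: 3 × 1 × 8 = 24
  G: 8 × 7 × 5 = 280
  H: 4 × 1 × 9 = 36
  I: 5 × 10 × 9 = 450
  J: 9 × 7 × 6 = 378
RPN > 329: B (336), E (900), I (450), J (378).
Sum: 336 + 900 + 450 + 378 = 2064.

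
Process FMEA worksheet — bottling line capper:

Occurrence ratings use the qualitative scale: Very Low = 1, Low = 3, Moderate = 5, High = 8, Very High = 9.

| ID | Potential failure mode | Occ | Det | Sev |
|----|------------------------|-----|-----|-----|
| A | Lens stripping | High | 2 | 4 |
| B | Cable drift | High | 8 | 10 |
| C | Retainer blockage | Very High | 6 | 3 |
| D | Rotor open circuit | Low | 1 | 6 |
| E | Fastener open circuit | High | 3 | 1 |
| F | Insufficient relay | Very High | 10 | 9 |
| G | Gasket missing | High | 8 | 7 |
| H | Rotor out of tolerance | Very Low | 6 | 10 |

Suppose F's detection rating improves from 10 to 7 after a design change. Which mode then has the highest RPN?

RPN = Severity × Occurrence × Detection:
  A: 4 × 8 × 2 = 64
  B: 10 × 8 × 8 = 640
  C: 3 × 9 × 6 = 162
  D: 6 × 3 × 1 = 18
  E: 1 × 8 × 3 = 24
  F: 9 × 9 × 10 = 810
  G: 7 × 8 × 8 = 448
  H: 10 × 1 × 6 = 60
After action: F → 9 × 9 × 7 = 567.
Revised RPNs: B=640, F=567, G=448, C=162, A=64, H=60, E=24, D=18.
Highest is now B (640).

B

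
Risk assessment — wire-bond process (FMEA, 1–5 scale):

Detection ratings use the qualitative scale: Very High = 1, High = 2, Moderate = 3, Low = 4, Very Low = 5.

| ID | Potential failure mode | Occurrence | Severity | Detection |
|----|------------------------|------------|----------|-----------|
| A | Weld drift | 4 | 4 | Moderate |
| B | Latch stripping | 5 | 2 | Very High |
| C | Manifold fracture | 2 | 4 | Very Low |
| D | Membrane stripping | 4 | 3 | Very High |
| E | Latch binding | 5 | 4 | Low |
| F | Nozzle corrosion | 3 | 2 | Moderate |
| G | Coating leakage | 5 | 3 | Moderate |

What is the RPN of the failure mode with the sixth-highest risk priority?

12

RPN = Severity × Occurrence × Detection:
  A: 4 × 4 × 3 = 48
  B: 2 × 5 × 1 = 10
  C: 4 × 2 × 5 = 40
  D: 3 × 4 × 1 = 12
  E: 4 × 5 × 4 = 80
  F: 2 × 3 × 3 = 18
  G: 3 × 5 × 3 = 45
Sorted descending: 80, 48, 45, 40, 18, 12, 10.
The sixth-highest RPN is 12 (D).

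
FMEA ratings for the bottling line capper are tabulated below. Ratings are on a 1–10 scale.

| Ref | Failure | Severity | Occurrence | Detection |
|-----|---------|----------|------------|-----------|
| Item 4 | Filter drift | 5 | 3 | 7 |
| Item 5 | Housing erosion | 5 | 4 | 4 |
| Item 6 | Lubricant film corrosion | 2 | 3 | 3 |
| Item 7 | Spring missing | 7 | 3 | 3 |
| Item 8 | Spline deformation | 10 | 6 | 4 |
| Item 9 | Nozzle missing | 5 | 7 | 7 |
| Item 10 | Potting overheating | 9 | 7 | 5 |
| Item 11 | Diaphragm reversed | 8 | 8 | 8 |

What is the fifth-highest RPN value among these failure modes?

105

RPN = Severity × Occurrence × Detection:
  Item 4: 5 × 3 × 7 = 105
  Item 5: 5 × 4 × 4 = 80
  Item 6: 2 × 3 × 3 = 18
  Item 7: 7 × 3 × 3 = 63
  Item 8: 10 × 6 × 4 = 240
  Item 9: 5 × 7 × 7 = 245
  Item 10: 9 × 7 × 5 = 315
  Item 11: 8 × 8 × 8 = 512
Sorted descending: 512, 315, 245, 240, 105, 80, 63, 18.
The fifth-highest RPN is 105 (Item 4).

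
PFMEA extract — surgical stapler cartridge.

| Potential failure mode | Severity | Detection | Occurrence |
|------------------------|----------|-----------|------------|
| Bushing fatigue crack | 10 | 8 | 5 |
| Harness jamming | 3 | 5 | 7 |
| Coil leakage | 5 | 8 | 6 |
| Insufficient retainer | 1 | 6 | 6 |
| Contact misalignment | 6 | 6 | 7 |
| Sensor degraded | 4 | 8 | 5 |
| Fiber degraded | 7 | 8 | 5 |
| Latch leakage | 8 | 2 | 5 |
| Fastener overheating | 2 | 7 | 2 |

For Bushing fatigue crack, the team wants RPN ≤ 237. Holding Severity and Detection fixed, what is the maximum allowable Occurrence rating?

Bushing fatigue crack: S=10, O=5, D=8 → current RPN = 400.
Fixed product = 80. Need 80 × O ≤ 237, so O ≤ 237/80 = 2.96.
Maximum integer Occurrence rating = 2 (gives RPN 160; O=3 would give 240 > 237).

2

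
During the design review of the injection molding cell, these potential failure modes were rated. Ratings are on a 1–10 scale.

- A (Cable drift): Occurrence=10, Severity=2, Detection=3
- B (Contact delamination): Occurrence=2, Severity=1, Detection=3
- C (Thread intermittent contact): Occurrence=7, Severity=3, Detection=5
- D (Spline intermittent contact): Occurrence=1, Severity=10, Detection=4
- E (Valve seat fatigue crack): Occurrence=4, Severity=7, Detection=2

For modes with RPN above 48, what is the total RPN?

RPN = Severity × Occurrence × Detection:
  A: 2 × 10 × 3 = 60
  B: 1 × 2 × 3 = 6
  C: 3 × 7 × 5 = 105
  D: 10 × 1 × 4 = 40
  E: 7 × 4 × 2 = 56
RPN > 48: A (60), C (105), E (56).
Sum: 60 + 105 + 56 = 221.

221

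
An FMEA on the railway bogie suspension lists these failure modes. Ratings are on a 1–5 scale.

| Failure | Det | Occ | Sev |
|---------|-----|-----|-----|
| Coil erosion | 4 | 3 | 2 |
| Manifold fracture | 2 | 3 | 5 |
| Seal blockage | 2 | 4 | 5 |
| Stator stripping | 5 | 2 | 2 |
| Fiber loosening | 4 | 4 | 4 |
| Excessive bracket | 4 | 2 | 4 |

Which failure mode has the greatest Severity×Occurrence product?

Criticality = Severity × Occurrence:
  Coil erosion: 2 × 3 = 6
  Manifold fracture: 5 × 3 = 15
  Seal blockage: 5 × 4 = 20
  Stator stripping: 2 × 2 = 4
  Fiber loosening: 4 × 4 = 16
  Excessive bracket: 4 × 2 = 8
Highest criticality is 20 → Seal blockage.

Seal blockage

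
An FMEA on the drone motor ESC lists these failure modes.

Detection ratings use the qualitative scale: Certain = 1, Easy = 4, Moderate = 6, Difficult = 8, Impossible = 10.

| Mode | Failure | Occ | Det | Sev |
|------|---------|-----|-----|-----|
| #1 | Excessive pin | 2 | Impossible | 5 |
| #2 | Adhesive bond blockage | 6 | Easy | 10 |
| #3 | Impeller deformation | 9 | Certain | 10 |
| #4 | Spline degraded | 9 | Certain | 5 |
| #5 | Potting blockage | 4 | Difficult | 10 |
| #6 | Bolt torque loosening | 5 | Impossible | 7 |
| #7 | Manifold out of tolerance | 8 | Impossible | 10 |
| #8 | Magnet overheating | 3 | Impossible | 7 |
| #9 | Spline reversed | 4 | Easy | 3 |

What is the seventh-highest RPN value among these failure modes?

90

RPN = Severity × Occurrence × Detection:
  #1: 5 × 2 × 10 = 100
  #2: 10 × 6 × 4 = 240
  #3: 10 × 9 × 1 = 90
  #4: 5 × 9 × 1 = 45
  #5: 10 × 4 × 8 = 320
  #6: 7 × 5 × 10 = 350
  #7: 10 × 8 × 10 = 800
  #8: 7 × 3 × 10 = 210
  #9: 3 × 4 × 4 = 48
Sorted descending: 800, 350, 320, 240, 210, 100, 90, 48, 45.
The seventh-highest RPN is 90 (#3).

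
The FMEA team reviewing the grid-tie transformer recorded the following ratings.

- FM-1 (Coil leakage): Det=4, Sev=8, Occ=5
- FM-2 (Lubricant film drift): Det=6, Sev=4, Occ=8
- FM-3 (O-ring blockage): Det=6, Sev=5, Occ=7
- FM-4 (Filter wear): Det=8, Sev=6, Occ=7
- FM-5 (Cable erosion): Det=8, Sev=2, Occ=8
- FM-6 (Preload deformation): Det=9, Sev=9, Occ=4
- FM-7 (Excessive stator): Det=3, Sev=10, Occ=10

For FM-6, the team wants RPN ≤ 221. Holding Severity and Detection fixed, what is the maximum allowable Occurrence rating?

FM-6: S=9, O=4, D=9 → current RPN = 324.
Fixed product = 81. Need 81 × O ≤ 221, so O ≤ 221/81 = 2.73.
Maximum integer Occurrence rating = 2 (gives RPN 162; O=3 would give 243 > 221).

2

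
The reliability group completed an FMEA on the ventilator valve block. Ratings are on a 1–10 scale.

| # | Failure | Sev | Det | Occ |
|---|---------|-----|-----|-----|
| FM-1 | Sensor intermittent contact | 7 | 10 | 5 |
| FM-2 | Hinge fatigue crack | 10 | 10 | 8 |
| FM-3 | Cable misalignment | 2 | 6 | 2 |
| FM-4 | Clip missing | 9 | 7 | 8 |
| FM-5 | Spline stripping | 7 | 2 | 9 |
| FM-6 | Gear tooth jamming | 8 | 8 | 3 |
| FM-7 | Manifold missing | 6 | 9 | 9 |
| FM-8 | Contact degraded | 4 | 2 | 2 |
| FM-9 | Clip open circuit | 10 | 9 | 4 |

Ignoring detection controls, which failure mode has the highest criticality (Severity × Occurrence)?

FM-2

Criticality = Severity × Occurrence:
  FM-1: 7 × 5 = 35
  FM-2: 10 × 8 = 80
  FM-3: 2 × 2 = 4
  FM-4: 9 × 8 = 72
  FM-5: 7 × 9 = 63
  FM-6: 8 × 3 = 24
  FM-7: 6 × 9 = 54
  FM-8: 4 × 2 = 8
  FM-9: 10 × 4 = 40
Highest criticality is 80 → FM-2.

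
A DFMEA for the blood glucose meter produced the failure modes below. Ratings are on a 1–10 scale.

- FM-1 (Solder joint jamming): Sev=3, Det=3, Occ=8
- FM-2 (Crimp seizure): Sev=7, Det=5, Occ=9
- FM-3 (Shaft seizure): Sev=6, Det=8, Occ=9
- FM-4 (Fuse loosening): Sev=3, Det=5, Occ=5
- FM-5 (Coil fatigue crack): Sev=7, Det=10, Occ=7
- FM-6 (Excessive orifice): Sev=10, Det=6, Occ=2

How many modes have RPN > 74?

5

RPN = Severity × Occurrence × Detection:
  FM-1: 3 × 8 × 3 = 72
  FM-2: 7 × 9 × 5 = 315
  FM-3: 6 × 9 × 8 = 432
  FM-4: 3 × 5 × 5 = 75
  FM-5: 7 × 7 × 10 = 490
  FM-6: 10 × 2 × 6 = 120
Modes with RPN > 74: FM-2 (315), FM-3 (432), FM-4 (75), FM-5 (490), FM-6 (120) → 5.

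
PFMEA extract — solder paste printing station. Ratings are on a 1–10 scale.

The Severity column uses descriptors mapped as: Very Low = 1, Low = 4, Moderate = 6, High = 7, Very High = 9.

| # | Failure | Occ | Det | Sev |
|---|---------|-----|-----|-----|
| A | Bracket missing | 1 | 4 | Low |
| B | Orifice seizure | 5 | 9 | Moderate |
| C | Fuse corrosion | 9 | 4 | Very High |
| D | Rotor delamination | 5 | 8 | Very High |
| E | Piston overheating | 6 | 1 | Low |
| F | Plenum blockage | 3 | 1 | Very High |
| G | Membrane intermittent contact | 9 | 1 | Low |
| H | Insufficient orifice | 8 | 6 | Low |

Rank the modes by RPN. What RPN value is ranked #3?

RPN = Severity × Occurrence × Detection:
  A: 4 × 1 × 4 = 16
  B: 6 × 5 × 9 = 270
  C: 9 × 9 × 4 = 324
  D: 9 × 5 × 8 = 360
  E: 4 × 6 × 1 = 24
  F: 9 × 3 × 1 = 27
  G: 4 × 9 × 1 = 36
  H: 4 × 8 × 6 = 192
Sorted descending: 360, 324, 270, 192, 36, 27, 24, 16.
The third-highest RPN is 270 (B).

270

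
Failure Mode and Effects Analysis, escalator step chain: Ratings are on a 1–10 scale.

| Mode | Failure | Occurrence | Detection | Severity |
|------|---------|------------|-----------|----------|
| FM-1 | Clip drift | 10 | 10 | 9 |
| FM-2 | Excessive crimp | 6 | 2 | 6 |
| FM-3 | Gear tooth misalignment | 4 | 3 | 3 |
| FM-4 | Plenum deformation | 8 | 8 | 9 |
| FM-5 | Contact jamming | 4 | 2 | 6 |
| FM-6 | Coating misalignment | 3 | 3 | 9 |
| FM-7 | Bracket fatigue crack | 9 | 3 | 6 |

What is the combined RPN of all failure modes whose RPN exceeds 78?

1719

RPN = Severity × Occurrence × Detection:
  FM-1: 9 × 10 × 10 = 900
  FM-2: 6 × 6 × 2 = 72
  FM-3: 3 × 4 × 3 = 36
  FM-4: 9 × 8 × 8 = 576
  FM-5: 6 × 4 × 2 = 48
  FM-6: 9 × 3 × 3 = 81
  FM-7: 6 × 9 × 3 = 162
RPN > 78: FM-1 (900), FM-4 (576), FM-6 (81), FM-7 (162).
Sum: 900 + 576 + 81 + 162 = 1719.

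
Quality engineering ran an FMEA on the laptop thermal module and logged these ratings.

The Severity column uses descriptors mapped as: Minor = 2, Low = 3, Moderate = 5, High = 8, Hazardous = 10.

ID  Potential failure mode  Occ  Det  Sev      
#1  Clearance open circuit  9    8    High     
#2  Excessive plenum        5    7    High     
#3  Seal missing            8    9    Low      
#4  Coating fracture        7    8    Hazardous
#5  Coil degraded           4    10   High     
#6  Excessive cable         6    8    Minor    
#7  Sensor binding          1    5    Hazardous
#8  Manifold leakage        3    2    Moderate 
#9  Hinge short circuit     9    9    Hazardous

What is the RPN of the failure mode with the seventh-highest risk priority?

96

RPN = Severity × Occurrence × Detection:
  #1: 8 × 9 × 8 = 576
  #2: 8 × 5 × 7 = 280
  #3: 3 × 8 × 9 = 216
  #4: 10 × 7 × 8 = 560
  #5: 8 × 4 × 10 = 320
  #6: 2 × 6 × 8 = 96
  #7: 10 × 1 × 5 = 50
  #8: 5 × 3 × 2 = 30
  #9: 10 × 9 × 9 = 810
Sorted descending: 810, 576, 560, 320, 280, 216, 96, 50, 30.
The seventh-highest RPN is 96 (#6).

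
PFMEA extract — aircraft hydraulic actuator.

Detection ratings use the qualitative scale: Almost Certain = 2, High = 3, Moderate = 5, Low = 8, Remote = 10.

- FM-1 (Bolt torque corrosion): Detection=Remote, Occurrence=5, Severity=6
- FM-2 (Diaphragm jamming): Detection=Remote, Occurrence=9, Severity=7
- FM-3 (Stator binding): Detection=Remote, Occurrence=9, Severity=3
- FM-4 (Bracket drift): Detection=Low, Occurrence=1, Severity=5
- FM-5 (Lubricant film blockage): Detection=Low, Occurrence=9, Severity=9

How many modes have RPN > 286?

RPN = Severity × Occurrence × Detection:
  FM-1: 6 × 5 × 10 = 300
  FM-2: 7 × 9 × 10 = 630
  FM-3: 3 × 9 × 10 = 270
  FM-4: 5 × 1 × 8 = 40
  FM-5: 9 × 9 × 8 = 648
Modes with RPN > 286: FM-1 (300), FM-2 (630), FM-5 (648) → 3.

3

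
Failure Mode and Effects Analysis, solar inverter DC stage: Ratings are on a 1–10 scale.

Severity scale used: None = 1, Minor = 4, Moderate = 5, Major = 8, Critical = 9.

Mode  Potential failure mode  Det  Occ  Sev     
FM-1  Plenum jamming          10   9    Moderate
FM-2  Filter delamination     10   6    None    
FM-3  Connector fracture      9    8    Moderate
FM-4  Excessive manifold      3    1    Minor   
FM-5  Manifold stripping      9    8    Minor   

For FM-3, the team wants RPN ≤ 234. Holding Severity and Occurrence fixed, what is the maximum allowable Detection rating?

5

FM-3: S=5, O=8, D=9 → current RPN = 360.
Fixed product = 40. Need 40 × D ≤ 234, so D ≤ 234/40 = 5.85.
Maximum integer Detection rating = 5 (gives RPN 200; D=6 would give 240 > 234).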